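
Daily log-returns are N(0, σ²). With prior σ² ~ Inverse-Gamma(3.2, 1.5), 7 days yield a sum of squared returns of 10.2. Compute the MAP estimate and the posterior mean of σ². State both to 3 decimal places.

Posterior: Inverse-Gamma(shape = 3.2+7/2 = 6.7, scale = 1.5+10.2/2 = 6.6).
Mode = β/(α+1) = 6.6/7.7 = 0.857.
Mean = β/(α−1) = 6.6/5.7 = 1.158.

σ²_MAP = 0.857, E[σ²|data] = 1.158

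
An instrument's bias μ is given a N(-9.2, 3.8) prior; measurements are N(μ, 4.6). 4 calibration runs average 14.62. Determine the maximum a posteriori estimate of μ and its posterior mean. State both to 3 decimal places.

Posterior for μ is Normal. Precision-weighted mean: (1/3.8·-9.2 + 4/4.6·14.62) / (1/3.8 + 4/4.6) = 9.086.
A Normal posterior is symmetric, so mode = mean.

maximum a posteriori estimate = 9.086, posterior mean = 9.086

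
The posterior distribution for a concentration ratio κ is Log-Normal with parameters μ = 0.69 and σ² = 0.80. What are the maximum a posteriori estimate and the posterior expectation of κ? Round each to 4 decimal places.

MAP: 0.8958. Posterior mean: 2.9743.

Mode = exp(μ − σ²) = exp(-0.11) = 0.8958.
Mean = exp(μ + σ²/2) = exp(1.090) = 2.9743.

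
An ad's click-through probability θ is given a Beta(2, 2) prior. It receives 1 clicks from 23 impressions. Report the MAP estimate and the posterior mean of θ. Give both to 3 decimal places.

Posterior: Beta(2+1, 2+22) = Beta(3, 24).
Mode = (3−1)/(3+24−2) = 2/25 = 0.080.
Mean = 3/(3+24) = 3/27 = 0.111.

MAP = 0.080, posterior mean = 0.111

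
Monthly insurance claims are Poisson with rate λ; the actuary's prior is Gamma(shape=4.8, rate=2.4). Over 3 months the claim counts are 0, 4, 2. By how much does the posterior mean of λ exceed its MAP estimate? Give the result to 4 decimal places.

Σ counts = 6. Posterior: Gamma(shape = 4.8+6 = 10.8, rate = 2.4+3 = 5.4).
Mode = (α−1)/β = 9.8/5.4 = 1.8148.
Mean = α/β = 10.8/5.4 = 2.0000.
Difference = 2.0000 − 1.8148 = 0.1852.
The posterior is right-skewed, so the mean exceeds the mode.

0.1852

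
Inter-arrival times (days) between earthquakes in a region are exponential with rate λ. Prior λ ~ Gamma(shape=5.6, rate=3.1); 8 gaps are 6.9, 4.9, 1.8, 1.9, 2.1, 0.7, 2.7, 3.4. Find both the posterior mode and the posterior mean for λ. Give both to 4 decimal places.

Σ times = 24.4. Posterior: Gamma(shape = 5.6+8 = 13.6, rate = 3.1+24.4 = 27.5).
Mode = (α−1)/β = 12.6/27.5 = 0.4582.
Mean = α/β = 13.6/27.5 = 0.4945.

MAP = 0.4582, posterior mean = 0.4945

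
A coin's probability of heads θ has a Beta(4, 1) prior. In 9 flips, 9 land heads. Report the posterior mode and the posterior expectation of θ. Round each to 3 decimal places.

MAP = 1.000, posterior mean = 0.929

Posterior: Beta(4+9, 1+0) = Beta(13, 1).
Since β = 1 ≤ 1 and α > 1, the Beta density is monotone increasing on [0,1]; the mode is at 1.
Mean = 13/(13+1) = 0.929.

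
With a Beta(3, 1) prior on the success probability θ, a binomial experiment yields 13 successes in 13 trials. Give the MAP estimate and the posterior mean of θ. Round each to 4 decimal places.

MAP = 1.0000; posterior mean = 0.9412

Posterior: Beta(3+13, 1+0) = Beta(16, 1).
Since β = 1 ≤ 1 and α > 1, the Beta density is monotone increasing on [0,1]; the mode is at 1.
Mean = 16/(16+1) = 0.9412.
Mode > mean: the posterior has a left tail.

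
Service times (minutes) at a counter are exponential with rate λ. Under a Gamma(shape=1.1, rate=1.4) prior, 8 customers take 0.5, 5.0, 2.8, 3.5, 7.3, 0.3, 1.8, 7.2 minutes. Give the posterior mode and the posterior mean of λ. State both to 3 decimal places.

Σ times = 28.4. Posterior: Gamma(shape = 1.1+8 = 9.1, rate = 1.4+28.4 = 29.8).
Mode = (α−1)/β = 8.1/29.8 = 0.272.
Mean = α/β = 9.1/29.8 = 0.305.
Mean > mode: the posterior has a right tail.

λ_MAP = 0.272, E[λ|data] = 0.305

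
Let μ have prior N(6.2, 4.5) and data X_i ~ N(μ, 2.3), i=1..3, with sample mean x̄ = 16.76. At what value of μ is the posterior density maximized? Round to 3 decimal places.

Posterior for μ is Normal. Precision-weighted mean: (1/4.5·6.2 + 3/2.3·16.76) / (1/4.5 + 3/2.3) = 15.223.
A Normal posterior is symmetric, so mode = mean.
This is the posterior mode — the MAP estimate.

15.223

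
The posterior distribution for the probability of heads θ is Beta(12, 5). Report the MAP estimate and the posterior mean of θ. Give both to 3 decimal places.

Mode = (12−1)/(12+5−2) = 11/15 = 0.733.
Mean = 12/(12+5) = 12/17 = 0.706.

MAP = 0.733; posterior mean = 0.706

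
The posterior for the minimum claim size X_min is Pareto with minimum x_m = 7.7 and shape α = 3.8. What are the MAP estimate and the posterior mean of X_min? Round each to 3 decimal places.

The Pareto density is strictly decreasing on [x_m, ∞), so the mode is x_m = 7.700.
Mean = α·x_m/(α−1) = 3.8·7.7/2.8 = 10.450.

MAP = 7.700, posterior mean = 10.450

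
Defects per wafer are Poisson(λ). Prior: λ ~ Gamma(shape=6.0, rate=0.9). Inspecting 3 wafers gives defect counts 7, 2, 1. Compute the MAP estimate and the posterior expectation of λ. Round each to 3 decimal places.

Σ counts = 10. Posterior: Gamma(shape = 6.0+10 = 16.0, rate = 0.9+3 = 3.9).
Mode = (α−1)/β = 15.0/3.9 = 3.846.
Mean = α/β = 16.0/3.9 = 4.103.
Mean > mode: the posterior has a right tail.

MAP = 3.846; posterior mean = 4.103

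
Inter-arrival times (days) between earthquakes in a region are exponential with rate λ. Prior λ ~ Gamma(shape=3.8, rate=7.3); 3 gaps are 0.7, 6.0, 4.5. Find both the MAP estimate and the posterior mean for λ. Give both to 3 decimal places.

MAP: 0.314. Posterior mean: 0.368.

Σ times = 11.2. Posterior: Gamma(shape = 3.8+3 = 6.8, rate = 7.3+11.2 = 18.5).
Mode = (α−1)/β = 5.8/18.5 = 0.314.
Mean = α/β = 6.8/18.5 = 0.368.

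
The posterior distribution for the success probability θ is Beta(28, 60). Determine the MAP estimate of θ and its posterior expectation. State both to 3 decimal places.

θ_MAP = 0.314, E[θ|data] = 0.318

Mode = (28−1)/(28+60−2) = 27/86 = 0.314.
Mean = 28/(28+60) = 28/88 = 0.318.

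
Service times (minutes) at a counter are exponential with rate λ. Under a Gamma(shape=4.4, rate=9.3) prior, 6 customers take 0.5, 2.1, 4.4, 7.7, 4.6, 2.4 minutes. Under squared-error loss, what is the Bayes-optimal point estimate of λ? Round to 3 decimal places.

Σ times = 21.7. Posterior: Gamma(shape = 4.4+6 = 10.4, rate = 9.3+21.7 = 31.0).
Mode = (α−1)/β = 9.4/31.0 = 0.303.
Mean = α/β = 10.4/31.0 = 0.335.
Squared-error loss ⇒ the optimal estimator is the posterior mean.

0.335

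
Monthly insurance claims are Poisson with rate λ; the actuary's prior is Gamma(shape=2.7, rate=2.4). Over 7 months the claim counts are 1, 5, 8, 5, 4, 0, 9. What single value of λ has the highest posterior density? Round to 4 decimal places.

3.5851

Σ counts = 32. Posterior: Gamma(shape = 2.7+32 = 34.7, rate = 2.4+7 = 9.4).
Mode = (α−1)/β = 33.7/9.4 = 3.5851.
Mean = α/β = 34.7/9.4 = 3.6915.
This is the posterior mode — the MAP estimate.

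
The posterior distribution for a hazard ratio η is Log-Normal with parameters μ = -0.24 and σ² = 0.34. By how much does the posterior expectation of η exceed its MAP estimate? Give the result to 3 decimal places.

0.372

Mode = exp(μ − σ²) = exp(-0.58) = 0.560.
Mean = exp(μ + σ²/2) = exp(-0.070) = 0.932.
Difference = 0.932 − 0.560 = 0.372.
Mean > mode: the posterior has a right tail.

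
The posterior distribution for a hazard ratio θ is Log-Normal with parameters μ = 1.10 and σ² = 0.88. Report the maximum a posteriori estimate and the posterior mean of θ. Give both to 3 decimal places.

Mode = exp(μ − σ²) = exp(0.22) = 1.246.
Mean = exp(μ + σ²/2) = exp(1.540) = 4.665.
The posterior is right-skewed, so the mean exceeds the mode.

maximum a posteriori estimate = 1.246, posterior mean = 4.665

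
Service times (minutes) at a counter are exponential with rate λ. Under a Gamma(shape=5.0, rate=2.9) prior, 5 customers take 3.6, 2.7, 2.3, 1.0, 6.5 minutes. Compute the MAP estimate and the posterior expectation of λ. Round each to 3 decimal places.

Σ times = 16.1. Posterior: Gamma(shape = 5.0+5 = 10.0, rate = 2.9+16.1 = 19.0).
Mode = (α−1)/β = 9.0/19.0 = 0.474.
Mean = α/β = 10.0/19.0 = 0.526.

MAP: 0.474. Posterior mean: 0.526.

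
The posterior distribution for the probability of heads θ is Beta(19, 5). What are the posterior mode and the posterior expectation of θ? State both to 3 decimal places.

Mode = (19−1)/(19+5−2) = 18/22 = 0.818.
Mean = 19/(19+5) = 19/24 = 0.792.

θ_MAP = 0.818, E[θ|data] = 0.792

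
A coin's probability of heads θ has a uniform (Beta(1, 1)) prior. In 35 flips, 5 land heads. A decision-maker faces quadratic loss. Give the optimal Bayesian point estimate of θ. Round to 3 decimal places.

Posterior: Beta(1+5, 1+30) = Beta(6, 31).
Mode = (6−1)/(6+31−2) = 5/35 = 0.143.
With a flat prior the MAP equals the MLE, 5/35.
Mean = 6/(6+31) = 6/37 = 0.162.
Quadratic loss ⇒ the optimal estimator is the posterior mean.

0.162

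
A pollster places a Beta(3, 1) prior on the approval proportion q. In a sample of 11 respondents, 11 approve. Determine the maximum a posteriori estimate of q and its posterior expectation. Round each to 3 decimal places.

Posterior: Beta(3+11, 1+0) = Beta(14, 1).
Since β = 1 ≤ 1 and α > 1, the Beta density is monotone increasing on [0,1]; the mode is at 1.
Mean = 14/(14+1) = 0.933.
The mean is pulled below the mode by the posterior's left skew.

MAP: 1.000. Posterior mean: 0.933.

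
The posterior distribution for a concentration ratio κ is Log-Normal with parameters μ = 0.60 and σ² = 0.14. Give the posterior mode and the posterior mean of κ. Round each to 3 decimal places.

Mode = exp(μ − σ²) = exp(0.46) = 1.584.
Mean = exp(μ + σ²/2) = exp(0.670) = 1.954.

posterior mode = 1.584, posterior mean = 1.954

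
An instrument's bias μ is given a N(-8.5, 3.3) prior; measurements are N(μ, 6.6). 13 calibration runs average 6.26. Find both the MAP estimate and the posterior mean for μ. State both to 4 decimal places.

Posterior for μ is Normal. Precision-weighted mean: (1/3.3·-8.5 + 13/6.6·6.26) / (1/3.3 + 13/6.6) = 4.2920.
A Normal posterior is symmetric, so mode = mean.

MAP = 4.2920; posterior mean = 4.2920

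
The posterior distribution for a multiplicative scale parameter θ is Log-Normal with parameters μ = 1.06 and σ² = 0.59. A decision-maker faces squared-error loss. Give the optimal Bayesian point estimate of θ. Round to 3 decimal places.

3.877

Mode = exp(μ − σ²) = exp(0.47) = 1.600.
Mean = exp(μ + σ²/2) = exp(1.355) = 3.877.
Squared-error loss ⇒ the optimal estimator is the posterior mean.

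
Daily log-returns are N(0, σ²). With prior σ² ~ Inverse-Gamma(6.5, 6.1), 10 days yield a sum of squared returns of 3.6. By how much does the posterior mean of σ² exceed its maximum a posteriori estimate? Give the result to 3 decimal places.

Posterior: Inverse-Gamma(shape = 6.5+10/2 = 11.5, scale = 6.1+3.6/2 = 7.9).
Mode = β/(α+1) = 7.9/12.5 = 0.632.
Mean = β/(α−1) = 7.9/10.5 = 0.752.
Difference = 0.752 − 0.632 = 0.120.
The mean is pulled above the mode by the posterior's right skew.

0.120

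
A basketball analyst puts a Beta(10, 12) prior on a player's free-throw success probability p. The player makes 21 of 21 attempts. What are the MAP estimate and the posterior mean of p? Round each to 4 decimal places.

MAP = 0.7317, posterior mean = 0.7209

Posterior: Beta(10+21, 12+0) = Beta(31, 12).
Mode = (31−1)/(31+12−2) = 30/41 = 0.7317.
Mean = 31/(31+12) = 31/43 = 0.7209.
Mode > mean: the posterior has a left tail.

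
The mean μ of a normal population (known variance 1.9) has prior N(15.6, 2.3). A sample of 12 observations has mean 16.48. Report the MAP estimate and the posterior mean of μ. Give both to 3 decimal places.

MAP = 16.423, posterior mean = 16.423

Posterior for μ is Normal. Precision-weighted mean: (1/2.3·15.6 + 12/1.9·16.48) / (1/2.3 + 12/1.9) = 16.423.
A Normal posterior is symmetric, so mode = mean.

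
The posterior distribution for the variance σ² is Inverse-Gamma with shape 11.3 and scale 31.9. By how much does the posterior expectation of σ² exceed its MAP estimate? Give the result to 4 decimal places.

Mode = β/(α+1) = 31.9/12.3 = 2.5935.
Mean = β/(α−1) = 31.9/10.3 = 3.0971.
Difference = 3.0971 − 2.5935 = 0.5036.

0.5036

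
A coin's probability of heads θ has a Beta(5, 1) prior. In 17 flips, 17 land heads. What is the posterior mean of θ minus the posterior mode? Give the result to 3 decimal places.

Posterior: Beta(5+17, 1+0) = Beta(22, 1).
Since β = 1 ≤ 1 and α > 1, the Beta density is monotone increasing on [0,1]; the mode is at 1.
Mean = 22/(22+1) = 0.957.
Difference = 0.957 − 1.000 = -0.043.

-0.043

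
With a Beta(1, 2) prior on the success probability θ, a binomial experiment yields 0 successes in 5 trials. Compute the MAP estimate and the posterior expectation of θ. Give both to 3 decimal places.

MAP = 0.000; posterior mean = 0.125

Posterior: Beta(1+0, 2+5) = Beta(1, 7).
Since α = 1 ≤ 1 and β > 1, the Beta density is monotone decreasing on [0,1]; the mode is at 0.
Mean = 1/(1+7) = 0.125.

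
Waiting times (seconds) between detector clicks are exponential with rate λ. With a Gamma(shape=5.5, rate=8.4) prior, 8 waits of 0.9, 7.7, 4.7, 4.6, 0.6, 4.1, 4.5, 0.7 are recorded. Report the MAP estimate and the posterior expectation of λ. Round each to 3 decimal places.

MAP estimate = 0.345, posterior expectation = 0.373

Σ times = 27.8. Posterior: Gamma(shape = 5.5+8 = 13.5, rate = 8.4+27.8 = 36.2).
Mode = (α−1)/β = 12.5/36.2 = 0.345.
Mean = α/β = 13.5/36.2 = 0.373.
The posterior is right-skewed, so the mean exceeds the mode.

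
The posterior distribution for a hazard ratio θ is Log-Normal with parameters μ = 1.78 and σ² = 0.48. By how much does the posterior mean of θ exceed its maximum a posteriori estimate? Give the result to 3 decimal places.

Mode = exp(μ − σ²) = exp(1.30) = 3.669.
Mean = exp(μ + σ²/2) = exp(2.020) = 7.538.
Difference = 7.538 − 3.669 = 3.869.

3.869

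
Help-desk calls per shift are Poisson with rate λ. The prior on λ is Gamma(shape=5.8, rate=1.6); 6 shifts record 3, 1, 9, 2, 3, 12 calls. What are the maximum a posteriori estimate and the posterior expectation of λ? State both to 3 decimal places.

Σ counts = 30. Posterior: Gamma(shape = 5.8+30 = 35.8, rate = 1.6+6 = 7.6).
Mode = (α−1)/β = 34.8/7.6 = 4.579.
Mean = α/β = 35.8/7.6 = 4.711.
The posterior is right-skewed, so the mean exceeds the mode.

maximum a posteriori estimate = 4.579, posterior expectation = 4.711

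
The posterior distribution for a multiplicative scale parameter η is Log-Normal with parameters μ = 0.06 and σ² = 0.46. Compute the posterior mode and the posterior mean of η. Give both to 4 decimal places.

η_MAP = 0.6703, E[η|data] = 1.3364

Mode = exp(μ − σ²) = exp(-0.40) = 0.6703.
Mean = exp(μ + σ²/2) = exp(0.290) = 1.3364.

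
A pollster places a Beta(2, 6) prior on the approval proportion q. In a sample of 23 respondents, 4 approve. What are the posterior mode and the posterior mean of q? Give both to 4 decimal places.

q_MAP = 0.1724, E[q|data] = 0.1935

Posterior: Beta(2+4, 6+19) = Beta(6, 25).
Mode = (6−1)/(6+25−2) = 5/29 = 0.1724.
Mean = 6/(6+25) = 6/31 = 0.1935.
The mean is pulled above the mode by the posterior's right skew.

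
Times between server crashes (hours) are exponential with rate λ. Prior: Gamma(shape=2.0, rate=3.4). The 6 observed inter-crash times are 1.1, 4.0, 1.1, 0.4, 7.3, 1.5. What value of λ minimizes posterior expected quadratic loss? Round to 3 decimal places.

Σ times = 15.4. Posterior: Gamma(shape = 2.0+6 = 8.0, rate = 3.4+15.4 = 18.8).
Mode = (α−1)/β = 7.0/18.8 = 0.372.
Mean = α/β = 8.0/18.8 = 0.426.
Quadratic loss ⇒ the optimal estimator is the posterior mean.

0.426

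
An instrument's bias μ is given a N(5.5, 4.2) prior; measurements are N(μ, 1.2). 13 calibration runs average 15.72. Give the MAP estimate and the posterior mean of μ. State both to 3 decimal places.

μ_MAP = 15.500, E[μ|data] = 15.500

Posterior for μ is Normal. Precision-weighted mean: (1/4.2·5.5 + 13/1.2·15.72) / (1/4.2 + 13/1.2) = 15.500.
A Normal posterior is symmetric, so mode = mean.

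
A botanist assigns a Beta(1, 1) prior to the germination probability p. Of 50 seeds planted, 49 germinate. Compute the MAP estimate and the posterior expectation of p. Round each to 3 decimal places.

MAP: 0.980. Posterior mean: 0.962.

Posterior: Beta(1+49, 1+1) = Beta(50, 2).
Mode = (50−1)/(50+2−2) = 49/50 = 0.980.
Mean = 50/(50+2) = 50/52 = 0.962.
Mode > mean: the posterior has a left tail.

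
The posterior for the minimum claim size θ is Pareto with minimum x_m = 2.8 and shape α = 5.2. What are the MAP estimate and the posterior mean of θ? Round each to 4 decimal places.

θ_MAP = 2.8000, E[θ|data] = 3.4667

The Pareto density is strictly decreasing on [x_m, ∞), so the mode is x_m = 2.8000.
Mean = α·x_m/(α−1) = 5.2·2.8/4.2 = 3.4667.
Right-skewed posterior ⇒ mode < mean.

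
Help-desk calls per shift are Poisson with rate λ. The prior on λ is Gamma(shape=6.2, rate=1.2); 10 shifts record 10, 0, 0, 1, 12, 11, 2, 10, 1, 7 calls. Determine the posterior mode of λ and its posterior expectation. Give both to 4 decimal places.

Σ counts = 54. Posterior: Gamma(shape = 6.2+54 = 60.2, rate = 1.2+10 = 11.2).
Mode = (α−1)/β = 59.2/11.2 = 5.2857.
Mean = α/β = 60.2/11.2 = 5.3750.

MAP: 5.2857. Posterior mean: 5.3750.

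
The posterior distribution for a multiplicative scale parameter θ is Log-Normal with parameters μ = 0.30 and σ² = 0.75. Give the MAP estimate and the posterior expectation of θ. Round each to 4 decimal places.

θ_MAP = 0.6376, E[θ|data] = 1.9640

Mode = exp(μ − σ²) = exp(-0.45) = 0.6376.
Mean = exp(μ + σ²/2) = exp(0.675) = 1.9640.
The posterior is right-skewed, so the mean exceeds the mode.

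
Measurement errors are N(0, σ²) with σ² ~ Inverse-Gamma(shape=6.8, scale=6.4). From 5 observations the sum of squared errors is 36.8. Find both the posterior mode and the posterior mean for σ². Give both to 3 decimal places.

Posterior: Inverse-Gamma(shape = 6.8+5/2 = 9.3, scale = 6.4+36.8/2 = 24.8).
Mode = β/(α+1) = 24.8/10.3 = 2.408.
Mean = β/(α−1) = 24.8/8.3 = 2.988.

MAP: 2.408. Posterior mean: 2.988.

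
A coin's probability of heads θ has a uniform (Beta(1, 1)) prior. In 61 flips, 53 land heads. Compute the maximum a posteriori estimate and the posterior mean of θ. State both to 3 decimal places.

Posterior: Beta(1+53, 1+8) = Beta(54, 9).
Mode = (54−1)/(54+9−2) = 53/61 = 0.869.
With a flat prior the MAP equals the MLE, 53/61.
Mean = 54/(54+9) = 54/63 = 0.857.
Mode > mean: the posterior has a left tail.

MAP = 0.869, posterior mean = 0.857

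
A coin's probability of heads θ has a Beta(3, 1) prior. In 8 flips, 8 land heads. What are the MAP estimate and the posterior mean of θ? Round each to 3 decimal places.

MAP = 1.000; posterior mean = 0.917

Posterior: Beta(3+8, 1+0) = Beta(11, 1).
Since β = 1 ≤ 1 and α > 1, the Beta density is monotone increasing on [0,1]; the mode is at 1.
Mean = 11/(11+1) = 0.917.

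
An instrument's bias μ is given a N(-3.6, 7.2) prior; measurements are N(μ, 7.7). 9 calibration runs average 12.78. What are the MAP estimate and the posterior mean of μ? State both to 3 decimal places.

Posterior for μ is Normal. Precision-weighted mean: (1/7.2·-3.6 + 9/7.7·12.78) / (1/7.2 + 9/7.7) = 11.040.
A Normal posterior is symmetric, so mode = mean.

MAP = 11.040, posterior mean = 11.040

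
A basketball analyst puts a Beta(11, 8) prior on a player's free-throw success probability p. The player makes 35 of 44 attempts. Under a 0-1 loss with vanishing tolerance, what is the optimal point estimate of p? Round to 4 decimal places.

0.7377

Posterior: Beta(11+35, 8+9) = Beta(46, 17).
Mode = (46−1)/(46+17−2) = 45/61 = 0.7377.
Mean = 46/(46+17) = 46/63 = 0.7302.
This is the posterior mode — the MAP estimate.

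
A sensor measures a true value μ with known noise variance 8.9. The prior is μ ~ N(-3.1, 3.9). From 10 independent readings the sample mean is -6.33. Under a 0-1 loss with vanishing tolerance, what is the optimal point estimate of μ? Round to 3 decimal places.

-5.730

Posterior for μ is Normal. Precision-weighted mean: (1/3.9·-3.1 + 10/8.9·-6.33) / (1/3.9 + 10/8.9) = -5.730.
A Normal posterior is symmetric, so mode = mean.
This is the posterior mode — the MAP estimate.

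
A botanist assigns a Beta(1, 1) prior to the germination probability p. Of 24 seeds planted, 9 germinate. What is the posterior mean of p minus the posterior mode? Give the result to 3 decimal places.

0.010

Posterior: Beta(1+9, 1+15) = Beta(10, 16).
Mode = (10−1)/(10+16−2) = 9/24 = 0.375.
With a flat prior the MAP equals the MLE, 9/24.
Mean = 10/(10+16) = 10/26 = 0.385.
Difference = 0.385 − 0.375 = 0.010.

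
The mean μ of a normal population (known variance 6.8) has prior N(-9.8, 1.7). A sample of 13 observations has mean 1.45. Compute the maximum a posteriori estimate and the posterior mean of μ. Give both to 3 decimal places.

Posterior for μ is Normal. Precision-weighted mean: (1/1.7·-9.8 + 13/6.8·1.45) / (1/1.7 + 13/6.8) = -1.197.
A Normal posterior is symmetric, so mode = mean.

MAP = -1.197, posterior mean = -1.197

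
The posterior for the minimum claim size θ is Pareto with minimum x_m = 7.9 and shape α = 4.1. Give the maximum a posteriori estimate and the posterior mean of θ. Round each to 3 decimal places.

The Pareto density is strictly decreasing on [x_m, ∞), so the mode is x_m = 7.900.
Mean = α·x_m/(α−1) = 4.1·7.9/3.1 = 10.448.
Right-skewed posterior ⇒ mode < mean.

MAP: 7.900. Posterior mean: 10.448.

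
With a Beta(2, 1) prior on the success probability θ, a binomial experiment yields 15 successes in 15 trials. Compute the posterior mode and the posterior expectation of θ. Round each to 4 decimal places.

Posterior: Beta(2+15, 1+0) = Beta(17, 1).
Since β = 1 ≤ 1 and α > 1, the Beta density is monotone increasing on [0,1]; the mode is at 1.
Mean = 17/(17+1) = 0.9444.

posterior mode = 1.0000, posterior expectation = 0.9444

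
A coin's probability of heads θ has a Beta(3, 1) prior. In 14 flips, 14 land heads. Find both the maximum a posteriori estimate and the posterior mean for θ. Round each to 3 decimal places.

Posterior: Beta(3+14, 1+0) = Beta(17, 1).
Since β = 1 ≤ 1 and α > 1, the Beta density is monotone increasing on [0,1]; the mode is at 1.
Mean = 17/(17+1) = 0.944.

maximum a posteriori estimate = 1.000, posterior mean = 0.944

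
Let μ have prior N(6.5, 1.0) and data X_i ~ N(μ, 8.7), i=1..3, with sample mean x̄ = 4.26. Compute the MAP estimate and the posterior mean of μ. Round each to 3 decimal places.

MAP = 5.926, posterior mean = 5.926

Posterior for μ is Normal. Precision-weighted mean: (1/1.0·6.5 + 3/8.7·4.26) / (1/1.0 + 3/8.7) = 5.926.
A Normal posterior is symmetric, so mode = mean.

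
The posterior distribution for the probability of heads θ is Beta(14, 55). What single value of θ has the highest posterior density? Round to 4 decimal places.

Mode = (14−1)/(14+55−2) = 13/67 = 0.1940.
Mean = 14/(14+55) = 14/69 = 0.2029.
This is the posterior mode — the MAP estimate.

0.1940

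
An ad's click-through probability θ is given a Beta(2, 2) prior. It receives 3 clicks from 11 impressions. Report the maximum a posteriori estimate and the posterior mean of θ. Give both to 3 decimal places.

Posterior: Beta(2+3, 2+8) = Beta(5, 10).
Mode = (5−1)/(5+10−2) = 4/13 = 0.308.
Mean = 5/(5+10) = 5/15 = 0.333.
The posterior is right-skewed, so the mean exceeds the mode.

MAP = 0.308; posterior mean = 0.333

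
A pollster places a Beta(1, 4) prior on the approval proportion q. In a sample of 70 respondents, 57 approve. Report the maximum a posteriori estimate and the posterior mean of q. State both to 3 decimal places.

MAP = 0.781; posterior mean = 0.773

Posterior: Beta(1+57, 4+13) = Beta(58, 17).
Mode = (58−1)/(58+17−2) = 57/73 = 0.781.
Mean = 58/(58+17) = 58/75 = 0.773.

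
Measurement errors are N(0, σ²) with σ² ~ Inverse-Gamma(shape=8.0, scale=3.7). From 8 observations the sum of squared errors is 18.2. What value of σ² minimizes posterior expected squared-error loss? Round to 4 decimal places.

Posterior: Inverse-Gamma(shape = 8.0+8/2 = 12.0, scale = 3.7+18.2/2 = 12.8).
Mode = β/(α+1) = 12.8/13.0 = 0.9846.
Mean = β/(α−1) = 12.8/11.0 = 1.1636.
Squared-error loss ⇒ the optimal estimator is the posterior mean.

1.1636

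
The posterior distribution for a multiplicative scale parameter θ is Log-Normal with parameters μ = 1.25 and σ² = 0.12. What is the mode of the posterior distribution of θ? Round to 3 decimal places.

Mode = exp(μ − σ²) = exp(1.13) = 3.096.
Mean = exp(μ + σ²/2) = exp(1.310) = 3.706.
This is the posterior mode — the MAP estimate.

3.096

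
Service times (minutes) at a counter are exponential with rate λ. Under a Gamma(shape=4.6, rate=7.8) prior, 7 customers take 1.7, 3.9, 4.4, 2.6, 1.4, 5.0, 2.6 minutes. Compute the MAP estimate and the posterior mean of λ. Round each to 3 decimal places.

Σ times = 21.6. Posterior: Gamma(shape = 4.6+7 = 11.6, rate = 7.8+21.6 = 29.4).
Mode = (α−1)/β = 10.6/29.4 = 0.361.
Mean = α/β = 11.6/29.4 = 0.395.

MAP = 0.361, posterior mean = 0.395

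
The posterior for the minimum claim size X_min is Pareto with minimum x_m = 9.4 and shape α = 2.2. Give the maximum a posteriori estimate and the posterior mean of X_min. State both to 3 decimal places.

maximum a posteriori estimate = 9.400, posterior mean = 17.233

The Pareto density is strictly decreasing on [x_m, ∞), so the mode is x_m = 9.400.
Mean = α·x_m/(α−1) = 2.2·9.4/1.2 = 17.233.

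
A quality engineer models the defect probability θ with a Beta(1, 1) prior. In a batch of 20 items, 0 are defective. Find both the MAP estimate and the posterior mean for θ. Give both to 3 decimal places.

MAP: 0.000. Posterior mean: 0.045.

Posterior: Beta(1+0, 1+20) = Beta(1, 21).
Since α = 1 ≤ 1 and β > 1, the Beta density is monotone decreasing on [0,1]; the mode is at 0.
Mean = 1/(1+21) = 0.045.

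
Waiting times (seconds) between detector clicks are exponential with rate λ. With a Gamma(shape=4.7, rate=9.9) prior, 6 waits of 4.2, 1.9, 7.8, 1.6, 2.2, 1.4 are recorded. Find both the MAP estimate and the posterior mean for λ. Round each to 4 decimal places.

MAP = 0.3345; posterior mean = 0.3690

Σ times = 19.1. Posterior: Gamma(shape = 4.7+6 = 10.7, rate = 9.9+19.1 = 29.0).
Mode = (α−1)/β = 9.7/29.0 = 0.3345.
Mean = α/β = 10.7/29.0 = 0.3690.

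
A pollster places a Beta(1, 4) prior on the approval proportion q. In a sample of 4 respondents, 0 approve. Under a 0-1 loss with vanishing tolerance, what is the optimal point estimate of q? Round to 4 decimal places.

Posterior: Beta(1+0, 4+4) = Beta(1, 8).
Since α = 1 ≤ 1 and β > 1, the Beta density is monotone decreasing on [0,1]; the mode is at 0.
Mean = 1/(1+8) = 0.1111.
This is the posterior mode — the MAP estimate.

0.0000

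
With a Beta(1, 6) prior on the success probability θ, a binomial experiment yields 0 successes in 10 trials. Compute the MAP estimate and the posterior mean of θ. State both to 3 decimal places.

Posterior: Beta(1+0, 6+10) = Beta(1, 16).
Since α = 1 ≤ 1 and β > 1, the Beta density is monotone decreasing on [0,1]; the mode is at 0.
Mean = 1/(1+16) = 0.059.

θ_MAP = 0.000, E[θ|data] = 0.059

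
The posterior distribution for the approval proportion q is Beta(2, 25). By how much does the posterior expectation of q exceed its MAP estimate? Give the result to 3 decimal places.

0.034

Mode = (2−1)/(2+25−2) = 1/25 = 0.040.
Mean = 2/(2+25) = 2/27 = 0.074.
Difference = 0.074 − 0.040 = 0.034.
The mean is pulled above the mode by the posterior's right skew.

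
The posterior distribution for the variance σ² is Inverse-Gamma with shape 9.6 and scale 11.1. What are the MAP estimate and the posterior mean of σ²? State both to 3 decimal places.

Mode = β/(α+1) = 11.1/10.6 = 1.047.
Mean = β/(α−1) = 11.1/8.6 = 1.291.
Right-skewed posterior ⇒ mode < mean.

σ²_MAP = 1.047, E[σ²|data] = 1.291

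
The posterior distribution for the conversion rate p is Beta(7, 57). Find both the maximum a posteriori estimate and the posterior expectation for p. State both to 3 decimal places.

MAP: 0.097. Posterior mean: 0.109.

Mode = (7−1)/(7+57−2) = 6/62 = 0.097.
Mean = 7/(7+57) = 7/64 = 0.109.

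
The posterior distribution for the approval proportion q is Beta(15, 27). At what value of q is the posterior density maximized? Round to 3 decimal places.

Mode = (15−1)/(15+27−2) = 14/40 = 0.350.
Mean = 15/(15+27) = 15/42 = 0.357.
This is the posterior mode — the MAP estimate.

0.350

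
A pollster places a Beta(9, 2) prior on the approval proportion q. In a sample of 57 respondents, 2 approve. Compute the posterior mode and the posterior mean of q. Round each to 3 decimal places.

MAP = 0.152, posterior mean = 0.162

Posterior: Beta(9+2, 2+55) = Beta(11, 57).
Mode = (11−1)/(11+57−2) = 10/66 = 0.152.
Mean = 11/(11+57) = 11/68 = 0.162.
Right-skewed posterior ⇒ mode < mean.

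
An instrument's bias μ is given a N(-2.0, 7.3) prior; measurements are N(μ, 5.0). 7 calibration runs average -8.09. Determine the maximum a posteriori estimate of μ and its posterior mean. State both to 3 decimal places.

Posterior for μ is Normal. Precision-weighted mean: (1/7.3·-2.0 + 7/5.0·-8.09) / (1/7.3 + 7/5.0) = -7.547.
A Normal posterior is symmetric, so mode = mean.

MAP = -7.547, posterior mean = -7.547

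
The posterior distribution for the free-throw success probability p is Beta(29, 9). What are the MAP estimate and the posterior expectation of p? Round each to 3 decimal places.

MAP = 0.778; posterior mean = 0.763

Mode = (29−1)/(29+9−2) = 28/36 = 0.778.
Mean = 29/(29+9) = 29/38 = 0.763.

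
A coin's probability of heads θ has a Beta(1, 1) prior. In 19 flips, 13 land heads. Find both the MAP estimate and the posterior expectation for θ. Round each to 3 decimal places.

MAP = 0.684; posterior mean = 0.667

Posterior: Beta(1+13, 1+6) = Beta(14, 7).
Mode = (14−1)/(14+7−2) = 13/19 = 0.684.
With a flat prior the MAP equals the MLE, 13/19.
Mean = 14/(14+7) = 14/21 = 0.667.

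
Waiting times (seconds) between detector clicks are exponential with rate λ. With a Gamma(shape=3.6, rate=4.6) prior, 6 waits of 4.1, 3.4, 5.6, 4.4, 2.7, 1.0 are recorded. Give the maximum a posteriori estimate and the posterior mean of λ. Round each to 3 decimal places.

Σ times = 21.2. Posterior: Gamma(shape = 3.6+6 = 9.6, rate = 4.6+21.2 = 25.8).
Mode = (α−1)/β = 8.6/25.8 = 0.333.
Mean = α/β = 9.6/25.8 = 0.372.

λ_MAP = 0.333, E[λ|data] = 0.372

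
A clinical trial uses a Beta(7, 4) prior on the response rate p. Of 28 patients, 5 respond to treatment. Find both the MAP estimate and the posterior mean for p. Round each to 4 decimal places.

p_MAP = 0.2973, E[p|data] = 0.3077

Posterior: Beta(7+5, 4+23) = Beta(12, 27).
Mode = (12−1)/(12+27−2) = 11/37 = 0.2973.
Mean = 12/(12+27) = 12/39 = 0.3077.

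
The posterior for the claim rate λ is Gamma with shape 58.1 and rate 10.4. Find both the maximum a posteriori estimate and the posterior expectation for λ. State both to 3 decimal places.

Mode = (α−1)/β = 57.1/10.4 = 5.490.
Mean = α/β = 58.1/10.4 = 5.587.

MAP = 5.490; posterior mean = 5.587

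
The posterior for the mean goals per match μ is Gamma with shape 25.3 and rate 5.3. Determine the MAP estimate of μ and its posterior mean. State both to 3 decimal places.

Mode = (α−1)/β = 24.3/5.3 = 4.585.
Mean = α/β = 25.3/5.3 = 4.774.

μ_MAP = 4.585, E[μ|data] = 4.774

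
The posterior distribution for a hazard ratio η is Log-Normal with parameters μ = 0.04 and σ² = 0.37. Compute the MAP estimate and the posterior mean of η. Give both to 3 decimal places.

MAP: 0.719. Posterior mean: 1.252.

Mode = exp(μ − σ²) = exp(-0.33) = 0.719.
Mean = exp(μ + σ²/2) = exp(0.225) = 1.252.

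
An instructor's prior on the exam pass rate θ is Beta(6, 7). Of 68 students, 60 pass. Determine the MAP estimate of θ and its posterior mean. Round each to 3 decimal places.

Posterior: Beta(6+60, 7+8) = Beta(66, 15).
Mode = (66−1)/(66+15−2) = 65/79 = 0.823.
Mean = 66/(66+15) = 66/81 = 0.815.

MAP = 0.823; posterior mean = 0.815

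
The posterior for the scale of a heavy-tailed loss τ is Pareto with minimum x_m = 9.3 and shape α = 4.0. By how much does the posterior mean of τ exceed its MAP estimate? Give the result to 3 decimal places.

The Pareto density is strictly decreasing on [x_m, ∞), so the mode is x_m = 9.300.
Mean = α·x_m/(α−1) = 4.0·9.3/3.0 = 12.400.
Difference = 12.400 − 9.300 = 3.100.

3.100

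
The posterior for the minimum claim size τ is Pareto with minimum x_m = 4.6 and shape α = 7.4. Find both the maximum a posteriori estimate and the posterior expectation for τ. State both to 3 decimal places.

τ_MAP = 4.600, E[τ|data] = 5.319

The Pareto density is strictly decreasing on [x_m, ∞), so the mode is x_m = 4.600.
Mean = α·x_m/(α−1) = 7.4·4.6/6.4 = 5.319.
The mean is pulled above the mode by the posterior's right skew.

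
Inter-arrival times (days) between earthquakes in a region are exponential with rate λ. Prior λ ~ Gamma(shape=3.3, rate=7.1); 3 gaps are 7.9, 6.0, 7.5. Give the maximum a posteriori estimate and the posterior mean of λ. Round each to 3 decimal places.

MAP = 0.186; posterior mean = 0.221

Σ times = 21.4. Posterior: Gamma(shape = 3.3+3 = 6.3, rate = 7.1+21.4 = 28.5).
Mode = (α−1)/β = 5.3/28.5 = 0.186.
Mean = α/β = 6.3/28.5 = 0.221.
The mean is pulled above the mode by the posterior's right skew.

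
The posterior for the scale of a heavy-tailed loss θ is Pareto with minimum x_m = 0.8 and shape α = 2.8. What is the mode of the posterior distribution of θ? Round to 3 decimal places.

0.800

The Pareto density is strictly decreasing on [x_m, ∞), so the mode is x_m = 0.800.
Mean = α·x_m/(α−1) = 2.8·0.8/1.8 = 1.244.
This is the posterior mode — the MAP estimate.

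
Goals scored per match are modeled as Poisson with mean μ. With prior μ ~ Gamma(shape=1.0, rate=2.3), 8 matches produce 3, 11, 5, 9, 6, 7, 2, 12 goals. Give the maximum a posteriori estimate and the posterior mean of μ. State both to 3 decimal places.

Σ counts = 55. Posterior: Gamma(shape = 1.0+55 = 56.0, rate = 2.3+8 = 10.3).
Mode = (α−1)/β = 55.0/10.3 = 5.340.
Mean = α/β = 56.0/10.3 = 5.437.

MAP = 5.340, posterior mean = 5.437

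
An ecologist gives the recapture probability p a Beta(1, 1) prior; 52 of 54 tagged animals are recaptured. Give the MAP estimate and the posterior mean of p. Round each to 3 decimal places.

MAP = 0.963, posterior mean = 0.946

Posterior: Beta(1+52, 1+2) = Beta(53, 3).
Mode = (53−1)/(53+3−2) = 52/54 = 0.963.
With a flat prior the MAP equals the MLE, 52/54.
Mean = 53/(53+3) = 53/56 = 0.946.
Mode > mean: the posterior has a left tail.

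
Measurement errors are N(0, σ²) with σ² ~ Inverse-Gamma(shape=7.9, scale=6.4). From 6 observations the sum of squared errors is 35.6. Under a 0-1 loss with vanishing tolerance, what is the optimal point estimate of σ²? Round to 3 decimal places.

Posterior: Inverse-Gamma(shape = 7.9+6/2 = 10.9, scale = 6.4+35.6/2 = 24.2).
Mode = β/(α+1) = 24.2/11.9 = 2.034.
Mean = β/(α−1) = 24.2/9.9 = 2.444.
This is the posterior mode — the MAP estimate.

2.034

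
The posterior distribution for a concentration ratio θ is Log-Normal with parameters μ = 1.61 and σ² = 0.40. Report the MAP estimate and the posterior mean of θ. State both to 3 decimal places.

θ_MAP = 3.353, E[θ|data] = 6.110

Mode = exp(μ − σ²) = exp(1.21) = 3.353.
Mean = exp(μ + σ²/2) = exp(1.810) = 6.110.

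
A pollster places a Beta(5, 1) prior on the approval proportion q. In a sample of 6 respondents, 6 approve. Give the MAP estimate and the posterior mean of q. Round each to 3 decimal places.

MAP estimate = 1.000, posterior mean = 0.917

Posterior: Beta(5+6, 1+0) = Beta(11, 1).
Since β = 1 ≤ 1 and α > 1, the Beta density is monotone increasing on [0,1]; the mode is at 1.
Mean = 11/(11+1) = 0.917.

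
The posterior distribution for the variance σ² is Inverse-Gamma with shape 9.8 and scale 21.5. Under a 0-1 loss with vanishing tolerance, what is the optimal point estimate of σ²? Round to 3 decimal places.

1.991

Mode = β/(α+1) = 21.5/10.8 = 1.991.
Mean = β/(α−1) = 21.5/8.8 = 2.443.
This is the posterior mode — the MAP estimate.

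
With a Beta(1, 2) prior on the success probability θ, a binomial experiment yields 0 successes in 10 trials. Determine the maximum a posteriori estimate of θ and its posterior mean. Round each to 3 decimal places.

θ_MAP = 0.000, E[θ|data] = 0.077

Posterior: Beta(1+0, 2+10) = Beta(1, 12).
Since α = 1 ≤ 1 and β > 1, the Beta density is monotone decreasing on [0,1]; the mode is at 0.
Mean = 1/(1+12) = 0.077.
Mean > mode: the posterior has a right tail.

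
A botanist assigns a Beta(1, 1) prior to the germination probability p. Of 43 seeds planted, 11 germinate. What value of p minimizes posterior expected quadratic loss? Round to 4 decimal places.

0.2667

Posterior: Beta(1+11, 1+32) = Beta(12, 33).
Mode = (12−1)/(12+33−2) = 11/43 = 0.2558.
Mean = 12/(12+33) = 12/45 = 0.2667.
Quadratic loss ⇒ the optimal estimator is the posterior mean.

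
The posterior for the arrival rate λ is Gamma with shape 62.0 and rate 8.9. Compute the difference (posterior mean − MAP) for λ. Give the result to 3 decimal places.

0.112

Mode = (α−1)/β = 61.0/8.9 = 6.854.
Mean = α/β = 62.0/8.9 = 6.966.
Difference = 6.966 − 6.854 = 0.112.
Right-skewed posterior ⇒ mode < mean.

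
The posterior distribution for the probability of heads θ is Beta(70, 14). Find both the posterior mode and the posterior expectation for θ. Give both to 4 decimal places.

Mode = (70−1)/(70+14−2) = 69/82 = 0.8415.
Mean = 70/(70+14) = 70/84 = 0.8333.

MAP: 0.8415. Posterior mean: 0.8333.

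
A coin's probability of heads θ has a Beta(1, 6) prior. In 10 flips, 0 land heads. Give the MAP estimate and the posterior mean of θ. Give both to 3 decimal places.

Posterior: Beta(1+0, 6+10) = Beta(1, 16).
Since α = 1 ≤ 1 and β > 1, the Beta density is monotone decreasing on [0,1]; the mode is at 0.
Mean = 1/(1+16) = 0.059.
The posterior is right-skewed, so the mean exceeds the mode.

MAP estimate = 0.000, posterior mean = 0.059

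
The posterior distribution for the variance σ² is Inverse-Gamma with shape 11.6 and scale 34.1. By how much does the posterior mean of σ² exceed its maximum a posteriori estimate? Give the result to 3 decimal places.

Mode = β/(α+1) = 34.1/12.6 = 2.706.
Mean = β/(α−1) = 34.1/10.6 = 3.217.
Difference = 3.217 − 2.706 = 0.511.

0.511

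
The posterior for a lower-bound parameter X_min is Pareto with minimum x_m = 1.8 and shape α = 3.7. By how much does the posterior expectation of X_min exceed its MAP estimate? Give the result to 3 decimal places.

0.667

The Pareto density is strictly decreasing on [x_m, ∞), so the mode is x_m = 1.800.
Mean = α·x_m/(α−1) = 3.7·1.8/2.7 = 2.467.
Difference = 2.467 − 1.800 = 0.667.
The posterior is right-skewed, so the mean exceeds the mode.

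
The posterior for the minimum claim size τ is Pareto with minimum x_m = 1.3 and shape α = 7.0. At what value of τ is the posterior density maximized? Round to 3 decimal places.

The Pareto density is strictly decreasing on [x_m, ∞), so the mode is x_m = 1.300.
Mean = α·x_m/(α−1) = 7.0·1.3/6.0 = 1.517.
This is the posterior mode — the MAP estimate.

1.300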